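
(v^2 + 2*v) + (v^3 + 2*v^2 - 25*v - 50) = v^3 + 3*v^2 - 23*v - 50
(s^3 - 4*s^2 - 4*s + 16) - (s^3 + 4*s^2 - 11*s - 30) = -8*s^2 + 7*s + 46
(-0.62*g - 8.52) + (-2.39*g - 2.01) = -3.01*g - 10.53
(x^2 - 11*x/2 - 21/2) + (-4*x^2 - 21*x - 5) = -3*x^2 - 53*x/2 - 31/2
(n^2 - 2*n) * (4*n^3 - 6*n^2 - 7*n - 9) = 4*n^5 - 14*n^4 + 5*n^3 + 5*n^2 + 18*n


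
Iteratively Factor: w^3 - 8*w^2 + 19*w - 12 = (w - 4)*(w^2 - 4*w + 3) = (w - 4)*(w - 1)*(w - 3)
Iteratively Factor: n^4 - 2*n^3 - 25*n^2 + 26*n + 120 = (n - 5)*(n^3 + 3*n^2 - 10*n - 24) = (n - 5)*(n - 3)*(n^2 + 6*n + 8) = (n - 5)*(n - 3)*(n + 4)*(n + 2)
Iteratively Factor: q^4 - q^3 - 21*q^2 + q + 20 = (q + 1)*(q^3 - 2*q^2 - 19*q + 20) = (q - 1)*(q + 1)*(q^2 - q - 20) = (q - 5)*(q - 1)*(q + 1)*(q + 4)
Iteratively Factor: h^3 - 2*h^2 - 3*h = (h + 1)*(h^2 - 3*h) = (h - 3)*(h + 1)*(h)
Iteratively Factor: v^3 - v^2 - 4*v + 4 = (v + 2)*(v^2 - 3*v + 2) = (v - 1)*(v + 2)*(v - 2)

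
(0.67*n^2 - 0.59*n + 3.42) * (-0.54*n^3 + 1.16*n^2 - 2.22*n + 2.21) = -0.3618*n^5 + 1.0958*n^4 - 4.0186*n^3 + 6.7577*n^2 - 8.8963*n + 7.5582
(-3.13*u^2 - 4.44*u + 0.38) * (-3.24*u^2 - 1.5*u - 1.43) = 10.1412*u^4 + 19.0806*u^3 + 9.9047*u^2 + 5.7792*u - 0.5434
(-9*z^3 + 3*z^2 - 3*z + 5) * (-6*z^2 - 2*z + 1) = 54*z^5 + 3*z^3 - 21*z^2 - 13*z + 5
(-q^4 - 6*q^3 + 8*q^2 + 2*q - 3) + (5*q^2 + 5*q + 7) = -q^4 - 6*q^3 + 13*q^2 + 7*q + 4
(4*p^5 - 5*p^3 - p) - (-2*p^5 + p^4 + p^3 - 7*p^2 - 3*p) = 6*p^5 - p^4 - 6*p^3 + 7*p^2 + 2*p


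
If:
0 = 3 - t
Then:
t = 3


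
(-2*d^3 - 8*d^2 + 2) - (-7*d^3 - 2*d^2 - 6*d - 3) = 5*d^3 - 6*d^2 + 6*d + 5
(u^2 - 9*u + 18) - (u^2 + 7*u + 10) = 8 - 16*u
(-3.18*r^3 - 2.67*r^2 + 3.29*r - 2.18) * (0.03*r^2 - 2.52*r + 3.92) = -0.0954*r^5 + 7.9335*r^4 - 5.6385*r^3 - 18.8226*r^2 + 18.3904*r - 8.5456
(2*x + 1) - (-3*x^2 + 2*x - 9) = 3*x^2 + 10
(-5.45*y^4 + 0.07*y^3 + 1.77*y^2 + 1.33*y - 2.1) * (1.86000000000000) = -10.137*y^4 + 0.1302*y^3 + 3.2922*y^2 + 2.4738*y - 3.906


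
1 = 1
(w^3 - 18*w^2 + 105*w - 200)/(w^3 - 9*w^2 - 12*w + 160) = (w - 5)/(w + 4)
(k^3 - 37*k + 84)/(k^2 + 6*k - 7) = (k^2 - 7*k + 12)/(k - 1)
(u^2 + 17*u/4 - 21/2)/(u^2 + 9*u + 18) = (u - 7/4)/(u + 3)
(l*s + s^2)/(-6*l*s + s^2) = (l + s)/(-6*l + s)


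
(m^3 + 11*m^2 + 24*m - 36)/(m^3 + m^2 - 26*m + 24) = (m + 6)/(m - 4)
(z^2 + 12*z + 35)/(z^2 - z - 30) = (z + 7)/(z - 6)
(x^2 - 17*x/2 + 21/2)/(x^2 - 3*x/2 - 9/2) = (-2*x^2 + 17*x - 21)/(-2*x^2 + 3*x + 9)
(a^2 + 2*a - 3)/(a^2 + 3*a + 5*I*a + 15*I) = (a - 1)/(a + 5*I)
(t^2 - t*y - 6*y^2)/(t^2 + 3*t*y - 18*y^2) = (t + 2*y)/(t + 6*y)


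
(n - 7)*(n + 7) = n^2 - 49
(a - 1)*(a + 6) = a^2 + 5*a - 6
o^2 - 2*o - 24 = (o - 6)*(o + 4)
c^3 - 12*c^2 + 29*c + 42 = (c - 7)*(c - 6)*(c + 1)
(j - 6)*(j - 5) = j^2 - 11*j + 30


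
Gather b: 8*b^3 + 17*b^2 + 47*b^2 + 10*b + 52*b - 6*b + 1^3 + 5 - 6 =8*b^3 + 64*b^2 + 56*b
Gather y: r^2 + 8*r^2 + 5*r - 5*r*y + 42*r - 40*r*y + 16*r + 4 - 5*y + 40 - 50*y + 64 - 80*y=9*r^2 + 63*r + y*(-45*r - 135) + 108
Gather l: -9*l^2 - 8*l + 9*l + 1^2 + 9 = -9*l^2 + l + 10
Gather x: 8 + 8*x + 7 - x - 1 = 7*x + 14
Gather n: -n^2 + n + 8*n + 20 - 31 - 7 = -n^2 + 9*n - 18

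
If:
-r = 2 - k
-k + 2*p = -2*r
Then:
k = r + 2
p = 1 - r/2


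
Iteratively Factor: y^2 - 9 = (y - 3)*(y + 3)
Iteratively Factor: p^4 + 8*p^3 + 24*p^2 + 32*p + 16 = (p + 2)*(p^3 + 6*p^2 + 12*p + 8) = (p + 2)^2*(p^2 + 4*p + 4) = (p + 2)^3*(p + 2)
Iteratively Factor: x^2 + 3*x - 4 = (x - 1)*(x + 4)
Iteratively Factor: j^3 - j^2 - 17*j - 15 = (j + 3)*(j^2 - 4*j - 5) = (j + 1)*(j + 3)*(j - 5)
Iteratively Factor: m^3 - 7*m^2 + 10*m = (m - 2)*(m^2 - 5*m) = (m - 5)*(m - 2)*(m)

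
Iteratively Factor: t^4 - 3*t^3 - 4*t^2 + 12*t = (t + 2)*(t^3 - 5*t^2 + 6*t) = (t - 3)*(t + 2)*(t^2 - 2*t) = (t - 3)*(t - 2)*(t + 2)*(t)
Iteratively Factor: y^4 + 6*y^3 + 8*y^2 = (y)*(y^3 + 6*y^2 + 8*y) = y^2*(y^2 + 6*y + 8) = y^2*(y + 4)*(y + 2)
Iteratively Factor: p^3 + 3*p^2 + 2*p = (p + 1)*(p^2 + 2*p) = p*(p + 1)*(p + 2)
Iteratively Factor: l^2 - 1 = (l + 1)*(l - 1)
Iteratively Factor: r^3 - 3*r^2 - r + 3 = (r - 3)*(r^2 - 1) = (r - 3)*(r + 1)*(r - 1)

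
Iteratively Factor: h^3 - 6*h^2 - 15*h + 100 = (h - 5)*(h^2 - h - 20) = (h - 5)^2*(h + 4)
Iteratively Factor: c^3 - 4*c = (c)*(c^2 - 4) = c*(c - 2)*(c + 2)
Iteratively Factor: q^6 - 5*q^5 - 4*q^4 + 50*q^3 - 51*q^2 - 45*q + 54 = (q - 3)*(q^5 - 2*q^4 - 10*q^3 + 20*q^2 + 9*q - 18) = (q - 3)*(q + 1)*(q^4 - 3*q^3 - 7*q^2 + 27*q - 18) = (q - 3)*(q - 2)*(q + 1)*(q^3 - q^2 - 9*q + 9) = (q - 3)*(q - 2)*(q + 1)*(q + 3)*(q^2 - 4*q + 3) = (q - 3)*(q - 2)*(q - 1)*(q + 1)*(q + 3)*(q - 3)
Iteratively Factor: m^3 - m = (m + 1)*(m^2 - m) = (m - 1)*(m + 1)*(m)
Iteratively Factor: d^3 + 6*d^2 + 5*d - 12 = (d - 1)*(d^2 + 7*d + 12) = (d - 1)*(d + 3)*(d + 4)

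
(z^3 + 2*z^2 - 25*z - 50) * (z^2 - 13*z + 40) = z^5 - 11*z^4 - 11*z^3 + 355*z^2 - 350*z - 2000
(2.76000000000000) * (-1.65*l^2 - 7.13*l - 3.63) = -4.554*l^2 - 19.6788*l - 10.0188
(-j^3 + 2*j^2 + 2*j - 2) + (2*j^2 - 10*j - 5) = -j^3 + 4*j^2 - 8*j - 7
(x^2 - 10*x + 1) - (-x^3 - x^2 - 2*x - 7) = x^3 + 2*x^2 - 8*x + 8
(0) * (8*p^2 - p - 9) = 0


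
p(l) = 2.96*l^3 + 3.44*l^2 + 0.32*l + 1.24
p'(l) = 8.88*l^2 + 6.88*l + 0.32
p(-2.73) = -34.22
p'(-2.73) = 47.72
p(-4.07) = -142.64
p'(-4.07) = 119.41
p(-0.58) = 1.63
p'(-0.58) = -0.68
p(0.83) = 5.57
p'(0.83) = 12.15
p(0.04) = 1.26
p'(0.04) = 0.61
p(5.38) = 563.46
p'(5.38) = 294.36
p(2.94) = 107.13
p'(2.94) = 97.30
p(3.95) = 238.60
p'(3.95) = 166.05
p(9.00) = 2440.60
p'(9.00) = 781.52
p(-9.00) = -1880.84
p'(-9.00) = 657.68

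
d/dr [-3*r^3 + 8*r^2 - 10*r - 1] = -9*r^2 + 16*r - 10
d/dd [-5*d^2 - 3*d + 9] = -10*d - 3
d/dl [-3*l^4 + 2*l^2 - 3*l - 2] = -12*l^3 + 4*l - 3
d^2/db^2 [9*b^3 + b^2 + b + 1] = 54*b + 2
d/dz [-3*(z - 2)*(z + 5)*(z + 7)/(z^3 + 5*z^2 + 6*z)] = 15*(z^4 + 2*z^3 - 43*z^2 - 140*z - 84)/(z^2*(z^4 + 10*z^3 + 37*z^2 + 60*z + 36))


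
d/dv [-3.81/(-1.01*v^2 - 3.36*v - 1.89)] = (-7.6962*v - 12.8016)/(1.01*v^2 + 3.36*v + 1.89)^2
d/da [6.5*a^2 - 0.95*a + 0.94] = 13.0*a - 0.95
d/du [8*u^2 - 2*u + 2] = 16*u - 2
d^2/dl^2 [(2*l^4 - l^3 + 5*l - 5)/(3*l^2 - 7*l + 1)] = 2*(18*l^6 - 126*l^5 + 312*l^4 - 113*l^3 - 102*l^2 + 267*l - 195)/(27*l^6 - 189*l^5 + 468*l^4 - 469*l^3 + 156*l^2 - 21*l + 1)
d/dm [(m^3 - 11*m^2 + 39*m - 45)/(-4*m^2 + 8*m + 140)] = (-m^4 + 4*m^3 + 122*m^2 - 860*m + 1455)/(4*(m^4 - 4*m^3 - 66*m^2 + 140*m + 1225))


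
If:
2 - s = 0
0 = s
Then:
No Solution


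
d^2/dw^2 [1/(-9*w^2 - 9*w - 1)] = 18*(9*w^2 + 9*w - 9*(2*w + 1)^2 + 1)/(9*w^2 + 9*w + 1)^3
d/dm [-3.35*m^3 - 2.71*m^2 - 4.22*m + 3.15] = -10.05*m^2 - 5.42*m - 4.22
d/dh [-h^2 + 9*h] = 9 - 2*h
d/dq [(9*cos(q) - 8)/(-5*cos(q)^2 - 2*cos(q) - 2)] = (-45*cos(q)^2 + 80*cos(q) + 34)*sin(q)/(-5*sin(q)^2 + 2*cos(q) + 7)^2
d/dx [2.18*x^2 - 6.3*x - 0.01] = 4.36*x - 6.3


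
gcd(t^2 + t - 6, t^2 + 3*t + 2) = 1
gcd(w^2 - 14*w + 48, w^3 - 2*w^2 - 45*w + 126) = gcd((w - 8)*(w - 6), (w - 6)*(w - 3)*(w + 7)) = w - 6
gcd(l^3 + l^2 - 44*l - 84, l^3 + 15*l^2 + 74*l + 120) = l + 6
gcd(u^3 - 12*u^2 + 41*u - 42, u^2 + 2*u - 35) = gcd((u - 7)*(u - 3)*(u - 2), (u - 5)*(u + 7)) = 1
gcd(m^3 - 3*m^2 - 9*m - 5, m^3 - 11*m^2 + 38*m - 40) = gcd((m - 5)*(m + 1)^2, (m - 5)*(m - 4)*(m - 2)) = m - 5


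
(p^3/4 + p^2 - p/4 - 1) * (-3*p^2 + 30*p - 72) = -3*p^5/4 + 9*p^4/2 + 51*p^3/4 - 153*p^2/2 - 12*p + 72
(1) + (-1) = 0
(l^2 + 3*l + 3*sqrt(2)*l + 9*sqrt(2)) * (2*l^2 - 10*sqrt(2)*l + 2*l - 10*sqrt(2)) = 2*l^4 - 4*sqrt(2)*l^3 + 8*l^3 - 54*l^2 - 16*sqrt(2)*l^2 - 240*l - 12*sqrt(2)*l - 180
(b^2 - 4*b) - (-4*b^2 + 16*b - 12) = 5*b^2 - 20*b + 12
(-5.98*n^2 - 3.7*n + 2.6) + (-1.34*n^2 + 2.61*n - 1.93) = -7.32*n^2 - 1.09*n + 0.67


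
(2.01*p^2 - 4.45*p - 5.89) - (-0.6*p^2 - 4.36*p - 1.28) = 2.61*p^2 - 0.0899999999999999*p - 4.61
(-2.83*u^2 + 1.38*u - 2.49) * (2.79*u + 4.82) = -7.8957*u^3 - 9.7904*u^2 - 0.295500000000001*u - 12.0018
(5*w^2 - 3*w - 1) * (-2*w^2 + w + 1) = -10*w^4 + 11*w^3 + 4*w^2 - 4*w - 1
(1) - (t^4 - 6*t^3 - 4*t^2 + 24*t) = -t^4 + 6*t^3 + 4*t^2 - 24*t + 1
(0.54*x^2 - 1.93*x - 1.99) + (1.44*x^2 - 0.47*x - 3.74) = 1.98*x^2 - 2.4*x - 5.73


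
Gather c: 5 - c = 5 - c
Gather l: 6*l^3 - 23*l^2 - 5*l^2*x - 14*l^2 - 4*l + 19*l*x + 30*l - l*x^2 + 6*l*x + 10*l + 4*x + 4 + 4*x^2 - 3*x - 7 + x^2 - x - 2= 6*l^3 + l^2*(-5*x - 37) + l*(-x^2 + 25*x + 36) + 5*x^2 - 5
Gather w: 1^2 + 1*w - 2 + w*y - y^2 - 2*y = w*(y + 1) - y^2 - 2*y - 1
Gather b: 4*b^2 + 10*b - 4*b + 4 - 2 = 4*b^2 + 6*b + 2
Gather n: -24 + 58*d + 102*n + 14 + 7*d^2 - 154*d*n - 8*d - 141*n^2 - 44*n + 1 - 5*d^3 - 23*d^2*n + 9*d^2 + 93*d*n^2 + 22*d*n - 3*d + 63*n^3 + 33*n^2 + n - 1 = -5*d^3 + 16*d^2 + 47*d + 63*n^3 + n^2*(93*d - 108) + n*(-23*d^2 - 132*d + 59) - 10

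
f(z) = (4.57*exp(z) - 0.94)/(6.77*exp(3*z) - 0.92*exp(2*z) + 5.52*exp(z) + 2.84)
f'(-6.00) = 0.01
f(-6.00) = -0.33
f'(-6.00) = 0.01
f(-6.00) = -0.33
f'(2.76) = -0.01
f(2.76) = 0.00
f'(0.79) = -0.17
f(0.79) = 0.11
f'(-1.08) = 0.26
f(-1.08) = 0.13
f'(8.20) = -0.00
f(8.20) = 0.00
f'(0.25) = -0.19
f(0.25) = 0.22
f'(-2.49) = 0.14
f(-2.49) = -0.17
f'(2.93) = -0.00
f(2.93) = 0.00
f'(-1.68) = 0.23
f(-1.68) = -0.02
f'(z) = (4.57*exp(z) - 0.94)*(-20.31*exp(3*z) + 1.84*exp(2*z) - 5.52*exp(z))/(6.77*exp(3*z) - 0.92*exp(2*z) + 5.52*exp(z) + 2.84)^2 + 4.57*exp(z)/(6.77*exp(3*z) - 0.92*exp(2*z) + 5.52*exp(z) + 2.84)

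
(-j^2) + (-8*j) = -j^2 - 8*j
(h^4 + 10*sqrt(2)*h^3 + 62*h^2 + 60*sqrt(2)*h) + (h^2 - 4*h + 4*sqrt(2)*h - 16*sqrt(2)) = h^4 + 10*sqrt(2)*h^3 + 63*h^2 - 4*h + 64*sqrt(2)*h - 16*sqrt(2)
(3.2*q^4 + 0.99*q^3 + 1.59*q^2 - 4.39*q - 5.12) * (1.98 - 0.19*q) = -0.608*q^5 + 6.1479*q^4 + 1.6581*q^3 + 3.9823*q^2 - 7.7194*q - 10.1376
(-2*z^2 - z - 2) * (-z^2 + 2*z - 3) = 2*z^4 - 3*z^3 + 6*z^2 - z + 6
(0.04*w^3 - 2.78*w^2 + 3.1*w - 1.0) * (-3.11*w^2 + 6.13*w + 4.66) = -0.1244*w^5 + 8.891*w^4 - 26.496*w^3 + 9.1582*w^2 + 8.316*w - 4.66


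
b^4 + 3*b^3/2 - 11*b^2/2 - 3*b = b*(b - 2)*(b + 1/2)*(b + 3)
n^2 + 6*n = n*(n + 6)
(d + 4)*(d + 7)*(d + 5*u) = d^3 + 5*d^2*u + 11*d^2 + 55*d*u + 28*d + 140*u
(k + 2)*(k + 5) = k^2 + 7*k + 10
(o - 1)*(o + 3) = o^2 + 2*o - 3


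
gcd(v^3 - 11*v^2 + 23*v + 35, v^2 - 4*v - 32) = 1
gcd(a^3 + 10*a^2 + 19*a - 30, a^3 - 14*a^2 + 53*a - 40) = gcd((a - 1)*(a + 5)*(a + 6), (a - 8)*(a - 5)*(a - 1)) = a - 1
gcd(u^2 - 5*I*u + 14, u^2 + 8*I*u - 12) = u + 2*I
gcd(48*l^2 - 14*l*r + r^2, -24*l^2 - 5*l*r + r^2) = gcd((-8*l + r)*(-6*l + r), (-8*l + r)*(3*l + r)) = -8*l + r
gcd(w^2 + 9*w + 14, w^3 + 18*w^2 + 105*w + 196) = w + 7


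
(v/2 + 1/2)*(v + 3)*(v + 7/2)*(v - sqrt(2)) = v^4/2 - sqrt(2)*v^3/2 + 15*v^3/4 - 15*sqrt(2)*v^2/4 + 17*v^2/2 - 17*sqrt(2)*v/2 + 21*v/4 - 21*sqrt(2)/4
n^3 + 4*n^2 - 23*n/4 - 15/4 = (n - 3/2)*(n + 1/2)*(n + 5)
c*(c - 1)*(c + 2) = c^3 + c^2 - 2*c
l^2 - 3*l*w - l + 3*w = (l - 1)*(l - 3*w)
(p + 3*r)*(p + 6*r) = p^2 + 9*p*r + 18*r^2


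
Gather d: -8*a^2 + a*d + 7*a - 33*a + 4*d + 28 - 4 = -8*a^2 - 26*a + d*(a + 4) + 24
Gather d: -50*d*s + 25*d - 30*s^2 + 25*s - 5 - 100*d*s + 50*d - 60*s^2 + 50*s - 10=d*(75 - 150*s) - 90*s^2 + 75*s - 15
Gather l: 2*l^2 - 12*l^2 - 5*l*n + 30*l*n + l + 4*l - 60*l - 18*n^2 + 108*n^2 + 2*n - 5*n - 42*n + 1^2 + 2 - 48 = -10*l^2 + l*(25*n - 55) + 90*n^2 - 45*n - 45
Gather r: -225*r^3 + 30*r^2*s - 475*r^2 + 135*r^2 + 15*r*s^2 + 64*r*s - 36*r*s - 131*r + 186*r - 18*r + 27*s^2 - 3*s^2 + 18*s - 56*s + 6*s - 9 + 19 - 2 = -225*r^3 + r^2*(30*s - 340) + r*(15*s^2 + 28*s + 37) + 24*s^2 - 32*s + 8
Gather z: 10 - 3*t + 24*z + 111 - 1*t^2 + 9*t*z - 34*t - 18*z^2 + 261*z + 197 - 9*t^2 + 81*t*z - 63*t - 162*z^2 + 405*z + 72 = -10*t^2 - 100*t - 180*z^2 + z*(90*t + 690) + 390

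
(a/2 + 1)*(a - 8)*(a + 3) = a^3/2 - 3*a^2/2 - 17*a - 24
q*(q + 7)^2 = q^3 + 14*q^2 + 49*q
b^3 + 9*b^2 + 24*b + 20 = (b + 2)^2*(b + 5)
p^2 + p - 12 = (p - 3)*(p + 4)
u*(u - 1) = u^2 - u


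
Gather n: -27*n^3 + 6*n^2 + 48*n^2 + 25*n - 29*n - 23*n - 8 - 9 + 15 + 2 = -27*n^3 + 54*n^2 - 27*n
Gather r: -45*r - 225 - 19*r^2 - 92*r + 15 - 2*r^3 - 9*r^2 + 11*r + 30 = -2*r^3 - 28*r^2 - 126*r - 180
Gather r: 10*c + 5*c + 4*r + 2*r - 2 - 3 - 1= 15*c + 6*r - 6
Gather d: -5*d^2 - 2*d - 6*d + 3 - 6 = -5*d^2 - 8*d - 3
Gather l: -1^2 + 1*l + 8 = l + 7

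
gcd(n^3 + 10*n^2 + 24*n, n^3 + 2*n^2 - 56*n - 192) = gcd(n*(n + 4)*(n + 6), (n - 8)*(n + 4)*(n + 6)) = n^2 + 10*n + 24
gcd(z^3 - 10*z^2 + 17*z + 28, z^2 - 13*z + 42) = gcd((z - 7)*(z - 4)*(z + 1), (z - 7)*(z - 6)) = z - 7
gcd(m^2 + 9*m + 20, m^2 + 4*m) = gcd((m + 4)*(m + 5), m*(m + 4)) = m + 4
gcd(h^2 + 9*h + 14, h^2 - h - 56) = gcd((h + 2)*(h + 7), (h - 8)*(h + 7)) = h + 7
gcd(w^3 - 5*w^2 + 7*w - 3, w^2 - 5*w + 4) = w - 1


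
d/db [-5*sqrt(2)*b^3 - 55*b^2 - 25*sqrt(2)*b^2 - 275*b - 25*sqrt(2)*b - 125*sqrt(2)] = -15*sqrt(2)*b^2 - 110*b - 50*sqrt(2)*b - 275 - 25*sqrt(2)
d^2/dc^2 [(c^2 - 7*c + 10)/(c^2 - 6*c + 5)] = -2/(c^3 - 3*c^2 + 3*c - 1)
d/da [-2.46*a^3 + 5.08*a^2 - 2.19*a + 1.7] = -7.38*a^2 + 10.16*a - 2.19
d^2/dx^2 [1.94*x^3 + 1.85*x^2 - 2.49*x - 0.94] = 11.64*x + 3.7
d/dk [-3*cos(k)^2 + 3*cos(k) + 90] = -3*sin(k) + 3*sin(2*k)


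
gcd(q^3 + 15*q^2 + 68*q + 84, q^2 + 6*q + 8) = q + 2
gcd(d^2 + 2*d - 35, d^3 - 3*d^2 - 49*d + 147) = d + 7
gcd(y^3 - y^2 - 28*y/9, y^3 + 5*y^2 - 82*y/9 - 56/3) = y^2 - y - 28/9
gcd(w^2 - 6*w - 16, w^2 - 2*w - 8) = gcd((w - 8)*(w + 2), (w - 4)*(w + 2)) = w + 2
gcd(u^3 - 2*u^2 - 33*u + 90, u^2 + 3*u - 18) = u^2 + 3*u - 18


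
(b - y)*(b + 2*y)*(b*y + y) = b^3*y + b^2*y^2 + b^2*y - 2*b*y^3 + b*y^2 - 2*y^3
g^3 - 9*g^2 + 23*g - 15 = (g - 5)*(g - 3)*(g - 1)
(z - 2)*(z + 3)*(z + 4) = z^3 + 5*z^2 - 2*z - 24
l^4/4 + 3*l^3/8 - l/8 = l*(l/4 + 1/4)*(l - 1/2)*(l + 1)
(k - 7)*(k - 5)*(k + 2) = k^3 - 10*k^2 + 11*k + 70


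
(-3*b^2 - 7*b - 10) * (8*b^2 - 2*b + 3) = -24*b^4 - 50*b^3 - 75*b^2 - b - 30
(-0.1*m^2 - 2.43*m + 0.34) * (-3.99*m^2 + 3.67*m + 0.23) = 0.399*m^4 + 9.3287*m^3 - 10.2977*m^2 + 0.6889*m + 0.0782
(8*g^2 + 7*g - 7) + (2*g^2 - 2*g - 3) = 10*g^2 + 5*g - 10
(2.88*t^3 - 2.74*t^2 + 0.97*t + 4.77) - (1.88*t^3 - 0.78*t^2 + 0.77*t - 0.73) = 1.0*t^3 - 1.96*t^2 + 0.2*t + 5.5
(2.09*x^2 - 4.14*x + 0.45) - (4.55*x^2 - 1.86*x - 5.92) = -2.46*x^2 - 2.28*x + 6.37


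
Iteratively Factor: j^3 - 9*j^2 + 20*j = (j - 4)*(j^2 - 5*j) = (j - 5)*(j - 4)*(j)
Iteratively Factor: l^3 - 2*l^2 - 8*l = (l + 2)*(l^2 - 4*l) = l*(l + 2)*(l - 4)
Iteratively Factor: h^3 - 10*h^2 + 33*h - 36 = (h - 4)*(h^2 - 6*h + 9) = (h - 4)*(h - 3)*(h - 3)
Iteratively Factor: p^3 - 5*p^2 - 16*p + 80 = (p - 4)*(p^2 - p - 20) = (p - 4)*(p + 4)*(p - 5)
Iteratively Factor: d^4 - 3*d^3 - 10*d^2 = (d - 5)*(d^3 + 2*d^2) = d*(d - 5)*(d^2 + 2*d) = d*(d - 5)*(d + 2)*(d)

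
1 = 1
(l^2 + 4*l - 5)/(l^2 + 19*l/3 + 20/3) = 3*(l - 1)/(3*l + 4)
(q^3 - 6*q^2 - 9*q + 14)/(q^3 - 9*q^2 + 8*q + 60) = (q^2 - 8*q + 7)/(q^2 - 11*q + 30)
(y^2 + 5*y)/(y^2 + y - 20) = y/(y - 4)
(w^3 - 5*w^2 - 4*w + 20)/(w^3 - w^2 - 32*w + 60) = (w + 2)/(w + 6)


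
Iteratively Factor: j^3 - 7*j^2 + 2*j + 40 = (j - 4)*(j^2 - 3*j - 10) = (j - 4)*(j + 2)*(j - 5)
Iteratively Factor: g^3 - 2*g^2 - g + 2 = (g + 1)*(g^2 - 3*g + 2) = (g - 2)*(g + 1)*(g - 1)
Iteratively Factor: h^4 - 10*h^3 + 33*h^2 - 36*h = (h - 3)*(h^3 - 7*h^2 + 12*h) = (h - 4)*(h - 3)*(h^2 - 3*h) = (h - 4)*(h - 3)^2*(h)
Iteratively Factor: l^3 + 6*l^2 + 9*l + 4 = (l + 1)*(l^2 + 5*l + 4) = (l + 1)^2*(l + 4)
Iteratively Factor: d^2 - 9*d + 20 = (d - 4)*(d - 5)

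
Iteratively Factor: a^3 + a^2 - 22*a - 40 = (a + 4)*(a^2 - 3*a - 10) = (a - 5)*(a + 4)*(a + 2)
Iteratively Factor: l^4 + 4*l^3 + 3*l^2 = (l)*(l^3 + 4*l^2 + 3*l) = l^2*(l^2 + 4*l + 3) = l^2*(l + 1)*(l + 3)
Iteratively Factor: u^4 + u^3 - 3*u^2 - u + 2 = (u + 2)*(u^3 - u^2 - u + 1) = (u + 1)*(u + 2)*(u^2 - 2*u + 1) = (u - 1)*(u + 1)*(u + 2)*(u - 1)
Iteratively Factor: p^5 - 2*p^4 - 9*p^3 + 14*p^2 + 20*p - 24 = (p - 1)*(p^4 - p^3 - 10*p^2 + 4*p + 24) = (p - 1)*(p + 2)*(p^3 - 3*p^2 - 4*p + 12) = (p - 2)*(p - 1)*(p + 2)*(p^2 - p - 6) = (p - 2)*(p - 1)*(p + 2)^2*(p - 3)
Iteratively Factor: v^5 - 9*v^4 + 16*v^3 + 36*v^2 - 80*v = (v - 2)*(v^4 - 7*v^3 + 2*v^2 + 40*v) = v*(v - 2)*(v^3 - 7*v^2 + 2*v + 40) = v*(v - 2)*(v + 2)*(v^2 - 9*v + 20) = v*(v - 5)*(v - 2)*(v + 2)*(v - 4)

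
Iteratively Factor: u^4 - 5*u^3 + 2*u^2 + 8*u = (u - 4)*(u^3 - u^2 - 2*u) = (u - 4)*(u + 1)*(u^2 - 2*u) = (u - 4)*(u - 2)*(u + 1)*(u)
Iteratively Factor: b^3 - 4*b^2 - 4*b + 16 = (b - 4)*(b^2 - 4) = (b - 4)*(b + 2)*(b - 2)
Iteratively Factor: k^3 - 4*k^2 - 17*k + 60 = (k - 5)*(k^2 + k - 12) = (k - 5)*(k - 3)*(k + 4)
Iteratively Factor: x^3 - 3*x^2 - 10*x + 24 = (x + 3)*(x^2 - 6*x + 8) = (x - 2)*(x + 3)*(x - 4)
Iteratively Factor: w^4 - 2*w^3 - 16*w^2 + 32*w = (w + 4)*(w^3 - 6*w^2 + 8*w) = (w - 2)*(w + 4)*(w^2 - 4*w) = (w - 4)*(w - 2)*(w + 4)*(w)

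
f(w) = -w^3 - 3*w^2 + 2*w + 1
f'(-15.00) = -583.00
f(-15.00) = 2671.00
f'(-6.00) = -70.00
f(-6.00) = 97.00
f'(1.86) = -19.54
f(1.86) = -12.09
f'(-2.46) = -1.39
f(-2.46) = -7.19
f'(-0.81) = 4.89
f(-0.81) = -2.06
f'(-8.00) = -142.00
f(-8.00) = 305.00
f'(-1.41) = 4.50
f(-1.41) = -4.98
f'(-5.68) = -60.71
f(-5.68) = 76.10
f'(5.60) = -125.68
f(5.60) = -257.50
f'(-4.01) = -22.18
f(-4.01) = 9.22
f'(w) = -3*w^2 - 6*w + 2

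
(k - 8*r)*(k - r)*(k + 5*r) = k^3 - 4*k^2*r - 37*k*r^2 + 40*r^3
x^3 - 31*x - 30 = (x - 6)*(x + 1)*(x + 5)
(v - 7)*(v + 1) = v^2 - 6*v - 7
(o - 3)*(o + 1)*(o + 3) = o^3 + o^2 - 9*o - 9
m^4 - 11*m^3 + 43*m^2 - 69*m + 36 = (m - 4)*(m - 3)^2*(m - 1)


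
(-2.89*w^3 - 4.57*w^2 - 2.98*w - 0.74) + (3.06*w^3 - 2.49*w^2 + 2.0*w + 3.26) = 0.17*w^3 - 7.06*w^2 - 0.98*w + 2.52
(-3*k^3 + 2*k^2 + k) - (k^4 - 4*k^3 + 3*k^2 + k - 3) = -k^4 + k^3 - k^2 + 3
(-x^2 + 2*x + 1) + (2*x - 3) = -x^2 + 4*x - 2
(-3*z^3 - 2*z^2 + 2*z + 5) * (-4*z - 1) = 12*z^4 + 11*z^3 - 6*z^2 - 22*z - 5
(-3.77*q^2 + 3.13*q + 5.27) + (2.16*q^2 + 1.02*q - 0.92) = -1.61*q^2 + 4.15*q + 4.35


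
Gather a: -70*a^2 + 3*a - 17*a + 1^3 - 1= -70*a^2 - 14*a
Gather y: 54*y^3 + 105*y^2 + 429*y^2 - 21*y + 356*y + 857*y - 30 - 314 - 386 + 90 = 54*y^3 + 534*y^2 + 1192*y - 640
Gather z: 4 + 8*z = 8*z + 4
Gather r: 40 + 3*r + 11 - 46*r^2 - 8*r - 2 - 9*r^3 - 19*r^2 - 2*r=-9*r^3 - 65*r^2 - 7*r + 49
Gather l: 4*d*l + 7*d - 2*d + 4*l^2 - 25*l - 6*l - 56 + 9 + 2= 5*d + 4*l^2 + l*(4*d - 31) - 45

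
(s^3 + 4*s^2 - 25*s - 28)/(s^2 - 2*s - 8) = (s^2 + 8*s + 7)/(s + 2)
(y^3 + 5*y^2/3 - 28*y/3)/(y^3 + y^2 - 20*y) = (y^2 + 5*y/3 - 28/3)/(y^2 + y - 20)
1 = 1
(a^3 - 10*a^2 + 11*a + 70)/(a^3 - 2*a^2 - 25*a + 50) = (a^2 - 5*a - 14)/(a^2 + 3*a - 10)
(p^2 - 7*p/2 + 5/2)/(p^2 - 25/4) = 2*(p - 1)/(2*p + 5)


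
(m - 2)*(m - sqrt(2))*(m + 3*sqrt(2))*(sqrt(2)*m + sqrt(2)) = sqrt(2)*m^4 - sqrt(2)*m^3 + 4*m^3 - 8*sqrt(2)*m^2 - 4*m^2 - 8*m + 6*sqrt(2)*m + 12*sqrt(2)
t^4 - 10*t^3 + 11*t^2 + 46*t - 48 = (t - 8)*(t - 3)*(t - 1)*(t + 2)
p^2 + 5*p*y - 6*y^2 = (p - y)*(p + 6*y)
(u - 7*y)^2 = u^2 - 14*u*y + 49*y^2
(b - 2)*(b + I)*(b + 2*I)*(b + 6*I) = b^4 - 2*b^3 + 9*I*b^3 - 20*b^2 - 18*I*b^2 + 40*b - 12*I*b + 24*I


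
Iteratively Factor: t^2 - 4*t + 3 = (t - 3)*(t - 1)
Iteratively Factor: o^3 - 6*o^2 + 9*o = (o)*(o^2 - 6*o + 9) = o*(o - 3)*(o - 3)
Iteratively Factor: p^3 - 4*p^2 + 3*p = (p)*(p^2 - 4*p + 3) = p*(p - 3)*(p - 1)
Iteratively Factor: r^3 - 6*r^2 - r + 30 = (r - 3)*(r^2 - 3*r - 10) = (r - 5)*(r - 3)*(r + 2)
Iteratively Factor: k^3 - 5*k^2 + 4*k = (k - 1)*(k^2 - 4*k) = (k - 4)*(k - 1)*(k)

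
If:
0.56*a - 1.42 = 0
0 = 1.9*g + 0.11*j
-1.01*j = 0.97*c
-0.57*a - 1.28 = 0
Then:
No Solution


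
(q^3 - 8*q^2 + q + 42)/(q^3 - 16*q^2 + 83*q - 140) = (q^2 - q - 6)/(q^2 - 9*q + 20)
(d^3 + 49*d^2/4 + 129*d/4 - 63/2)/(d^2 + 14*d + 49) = (4*d^2 + 21*d - 18)/(4*(d + 7))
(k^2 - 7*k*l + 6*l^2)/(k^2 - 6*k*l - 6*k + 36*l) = (k - l)/(k - 6)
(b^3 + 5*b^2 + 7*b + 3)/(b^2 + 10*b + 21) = (b^2 + 2*b + 1)/(b + 7)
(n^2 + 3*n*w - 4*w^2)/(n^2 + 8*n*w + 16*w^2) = (n - w)/(n + 4*w)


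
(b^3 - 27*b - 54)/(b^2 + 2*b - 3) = (b^2 - 3*b - 18)/(b - 1)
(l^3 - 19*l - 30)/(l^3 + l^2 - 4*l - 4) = (l^2 - 2*l - 15)/(l^2 - l - 2)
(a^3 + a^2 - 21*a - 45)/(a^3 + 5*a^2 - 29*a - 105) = (a + 3)/(a + 7)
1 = 1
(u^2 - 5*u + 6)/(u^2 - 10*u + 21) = (u - 2)/(u - 7)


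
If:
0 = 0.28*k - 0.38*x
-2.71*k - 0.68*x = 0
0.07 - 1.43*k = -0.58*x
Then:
No Solution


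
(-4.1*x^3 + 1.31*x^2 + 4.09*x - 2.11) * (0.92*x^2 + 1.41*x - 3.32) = -3.772*x^5 - 4.5758*x^4 + 19.2219*x^3 - 0.5235*x^2 - 16.5539*x + 7.0052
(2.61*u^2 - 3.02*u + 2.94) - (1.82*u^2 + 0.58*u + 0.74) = 0.79*u^2 - 3.6*u + 2.2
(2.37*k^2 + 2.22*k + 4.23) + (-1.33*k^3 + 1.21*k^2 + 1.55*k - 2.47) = -1.33*k^3 + 3.58*k^2 + 3.77*k + 1.76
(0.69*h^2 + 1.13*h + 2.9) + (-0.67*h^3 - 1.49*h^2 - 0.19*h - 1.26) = -0.67*h^3 - 0.8*h^2 + 0.94*h + 1.64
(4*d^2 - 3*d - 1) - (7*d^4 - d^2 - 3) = -7*d^4 + 5*d^2 - 3*d + 2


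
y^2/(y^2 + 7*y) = y/(y + 7)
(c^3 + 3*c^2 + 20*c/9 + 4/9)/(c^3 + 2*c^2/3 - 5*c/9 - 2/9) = (3*c^2 + 8*c + 4)/(3*c^2 + c - 2)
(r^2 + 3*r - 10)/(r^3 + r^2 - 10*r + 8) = (r + 5)/(r^2 + 3*r - 4)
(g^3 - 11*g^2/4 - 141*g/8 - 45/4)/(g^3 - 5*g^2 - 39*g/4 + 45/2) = (4*g + 3)/(2*(2*g - 3))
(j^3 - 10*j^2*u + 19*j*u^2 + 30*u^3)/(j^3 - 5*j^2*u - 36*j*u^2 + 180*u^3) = (j + u)/(j + 6*u)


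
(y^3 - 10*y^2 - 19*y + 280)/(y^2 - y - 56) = (y^2 - 2*y - 35)/(y + 7)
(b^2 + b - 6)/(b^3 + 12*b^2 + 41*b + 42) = (b - 2)/(b^2 + 9*b + 14)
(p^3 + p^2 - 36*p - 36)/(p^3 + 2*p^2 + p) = (p^2 - 36)/(p*(p + 1))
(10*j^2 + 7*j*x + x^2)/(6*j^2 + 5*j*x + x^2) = (5*j + x)/(3*j + x)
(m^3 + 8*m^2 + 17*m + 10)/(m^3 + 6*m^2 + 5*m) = (m + 2)/m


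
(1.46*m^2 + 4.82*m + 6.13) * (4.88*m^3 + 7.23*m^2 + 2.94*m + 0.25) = 7.1248*m^5 + 34.0774*m^4 + 69.0554*m^3 + 58.8557*m^2 + 19.2272*m + 1.5325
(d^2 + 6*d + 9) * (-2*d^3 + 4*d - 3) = -2*d^5 - 12*d^4 - 14*d^3 + 21*d^2 + 18*d - 27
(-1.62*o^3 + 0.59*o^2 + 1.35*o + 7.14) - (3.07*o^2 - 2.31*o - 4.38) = -1.62*o^3 - 2.48*o^2 + 3.66*o + 11.52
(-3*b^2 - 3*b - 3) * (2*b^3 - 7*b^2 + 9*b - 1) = -6*b^5 + 15*b^4 - 12*b^3 - 3*b^2 - 24*b + 3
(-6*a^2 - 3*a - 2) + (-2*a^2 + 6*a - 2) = -8*a^2 + 3*a - 4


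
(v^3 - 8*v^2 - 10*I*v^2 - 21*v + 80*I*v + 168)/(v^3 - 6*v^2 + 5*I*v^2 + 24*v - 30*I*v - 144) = (v^2 + v*(-8 - 7*I) + 56*I)/(v^2 + v*(-6 + 8*I) - 48*I)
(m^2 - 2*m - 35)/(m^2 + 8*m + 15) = (m - 7)/(m + 3)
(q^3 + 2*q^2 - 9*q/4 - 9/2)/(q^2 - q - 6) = (q^2 - 9/4)/(q - 3)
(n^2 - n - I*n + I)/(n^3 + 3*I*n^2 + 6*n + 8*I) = (n^2 - n - I*n + I)/(n^3 + 3*I*n^2 + 6*n + 8*I)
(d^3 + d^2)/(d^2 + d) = d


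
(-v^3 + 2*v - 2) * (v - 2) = -v^4 + 2*v^3 + 2*v^2 - 6*v + 4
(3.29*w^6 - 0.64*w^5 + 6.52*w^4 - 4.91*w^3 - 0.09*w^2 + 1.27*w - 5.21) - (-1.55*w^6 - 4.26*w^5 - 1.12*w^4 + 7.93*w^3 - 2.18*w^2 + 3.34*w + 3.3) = 4.84*w^6 + 3.62*w^5 + 7.64*w^4 - 12.84*w^3 + 2.09*w^2 - 2.07*w - 8.51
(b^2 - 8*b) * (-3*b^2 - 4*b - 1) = -3*b^4 + 20*b^3 + 31*b^2 + 8*b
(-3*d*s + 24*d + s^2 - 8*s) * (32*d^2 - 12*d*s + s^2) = -96*d^3*s + 768*d^3 + 68*d^2*s^2 - 544*d^2*s - 15*d*s^3 + 120*d*s^2 + s^4 - 8*s^3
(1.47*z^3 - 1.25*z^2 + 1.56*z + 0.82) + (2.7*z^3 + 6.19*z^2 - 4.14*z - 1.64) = 4.17*z^3 + 4.94*z^2 - 2.58*z - 0.82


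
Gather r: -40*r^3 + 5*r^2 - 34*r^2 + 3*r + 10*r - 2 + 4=-40*r^3 - 29*r^2 + 13*r + 2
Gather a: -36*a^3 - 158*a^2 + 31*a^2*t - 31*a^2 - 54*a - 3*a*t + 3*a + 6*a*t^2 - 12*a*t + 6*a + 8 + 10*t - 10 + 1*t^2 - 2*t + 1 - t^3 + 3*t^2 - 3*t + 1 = -36*a^3 + a^2*(31*t - 189) + a*(6*t^2 - 15*t - 45) - t^3 + 4*t^2 + 5*t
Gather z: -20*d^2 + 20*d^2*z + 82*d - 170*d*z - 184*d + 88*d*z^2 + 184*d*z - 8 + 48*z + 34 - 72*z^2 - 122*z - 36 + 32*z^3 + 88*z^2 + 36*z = -20*d^2 - 102*d + 32*z^3 + z^2*(88*d + 16) + z*(20*d^2 + 14*d - 38) - 10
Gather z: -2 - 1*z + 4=2 - z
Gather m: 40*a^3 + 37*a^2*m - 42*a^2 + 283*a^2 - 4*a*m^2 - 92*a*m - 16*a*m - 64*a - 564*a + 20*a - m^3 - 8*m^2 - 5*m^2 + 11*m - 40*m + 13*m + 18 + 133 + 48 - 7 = 40*a^3 + 241*a^2 - 608*a - m^3 + m^2*(-4*a - 13) + m*(37*a^2 - 108*a - 16) + 192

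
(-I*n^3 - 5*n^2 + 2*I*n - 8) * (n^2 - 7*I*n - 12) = -I*n^5 - 12*n^4 + 49*I*n^3 + 66*n^2 + 32*I*n + 96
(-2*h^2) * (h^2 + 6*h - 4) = -2*h^4 - 12*h^3 + 8*h^2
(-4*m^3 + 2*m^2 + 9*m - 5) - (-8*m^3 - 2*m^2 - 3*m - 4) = 4*m^3 + 4*m^2 + 12*m - 1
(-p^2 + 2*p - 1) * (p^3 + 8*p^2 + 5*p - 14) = -p^5 - 6*p^4 + 10*p^3 + 16*p^2 - 33*p + 14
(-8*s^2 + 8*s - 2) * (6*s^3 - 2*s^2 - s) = -48*s^5 + 64*s^4 - 20*s^3 - 4*s^2 + 2*s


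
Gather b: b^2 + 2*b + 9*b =b^2 + 11*b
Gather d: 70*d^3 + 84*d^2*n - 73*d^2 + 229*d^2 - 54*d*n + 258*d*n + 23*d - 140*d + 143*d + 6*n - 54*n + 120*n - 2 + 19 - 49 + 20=70*d^3 + d^2*(84*n + 156) + d*(204*n + 26) + 72*n - 12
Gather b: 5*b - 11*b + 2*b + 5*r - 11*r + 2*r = -4*b - 4*r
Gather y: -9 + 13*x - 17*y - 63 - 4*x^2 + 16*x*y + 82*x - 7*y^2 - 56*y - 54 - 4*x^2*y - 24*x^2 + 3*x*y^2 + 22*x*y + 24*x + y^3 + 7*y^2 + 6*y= -28*x^2 + 3*x*y^2 + 119*x + y^3 + y*(-4*x^2 + 38*x - 67) - 126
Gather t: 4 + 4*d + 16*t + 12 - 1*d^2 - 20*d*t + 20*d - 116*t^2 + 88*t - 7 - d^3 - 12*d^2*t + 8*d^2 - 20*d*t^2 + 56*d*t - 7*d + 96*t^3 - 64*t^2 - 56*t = -d^3 + 7*d^2 + 17*d + 96*t^3 + t^2*(-20*d - 180) + t*(-12*d^2 + 36*d + 48) + 9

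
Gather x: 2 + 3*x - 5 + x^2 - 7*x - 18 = x^2 - 4*x - 21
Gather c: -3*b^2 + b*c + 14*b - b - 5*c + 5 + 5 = -3*b^2 + 13*b + c*(b - 5) + 10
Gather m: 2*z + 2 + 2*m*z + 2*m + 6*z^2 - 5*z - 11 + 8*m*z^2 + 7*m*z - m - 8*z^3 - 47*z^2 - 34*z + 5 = m*(8*z^2 + 9*z + 1) - 8*z^3 - 41*z^2 - 37*z - 4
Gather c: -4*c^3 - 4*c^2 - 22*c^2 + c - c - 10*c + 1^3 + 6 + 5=-4*c^3 - 26*c^2 - 10*c + 12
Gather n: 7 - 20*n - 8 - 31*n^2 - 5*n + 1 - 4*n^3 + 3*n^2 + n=-4*n^3 - 28*n^2 - 24*n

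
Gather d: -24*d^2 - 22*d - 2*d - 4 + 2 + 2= -24*d^2 - 24*d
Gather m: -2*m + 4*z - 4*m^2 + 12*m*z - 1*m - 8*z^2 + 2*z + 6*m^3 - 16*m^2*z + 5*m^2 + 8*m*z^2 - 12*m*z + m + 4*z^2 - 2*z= 6*m^3 + m^2*(1 - 16*z) + m*(8*z^2 - 2) - 4*z^2 + 4*z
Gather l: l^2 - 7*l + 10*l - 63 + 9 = l^2 + 3*l - 54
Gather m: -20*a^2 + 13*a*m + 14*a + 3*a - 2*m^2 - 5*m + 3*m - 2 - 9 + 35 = -20*a^2 + 17*a - 2*m^2 + m*(13*a - 2) + 24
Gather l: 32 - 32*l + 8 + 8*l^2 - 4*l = 8*l^2 - 36*l + 40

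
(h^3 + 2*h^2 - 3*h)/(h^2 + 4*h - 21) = h*(h^2 + 2*h - 3)/(h^2 + 4*h - 21)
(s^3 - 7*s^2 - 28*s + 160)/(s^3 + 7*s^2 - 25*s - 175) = (s^2 - 12*s + 32)/(s^2 + 2*s - 35)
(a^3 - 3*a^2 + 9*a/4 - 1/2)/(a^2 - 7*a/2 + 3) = (4*a^2 - 4*a + 1)/(2*(2*a - 3))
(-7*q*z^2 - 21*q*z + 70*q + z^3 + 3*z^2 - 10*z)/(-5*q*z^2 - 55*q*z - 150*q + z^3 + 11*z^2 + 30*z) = (-7*q*z + 14*q + z^2 - 2*z)/(-5*q*z - 30*q + z^2 + 6*z)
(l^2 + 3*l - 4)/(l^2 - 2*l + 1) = (l + 4)/(l - 1)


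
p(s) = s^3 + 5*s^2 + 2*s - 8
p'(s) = 3*s^2 + 10*s + 2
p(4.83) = 230.98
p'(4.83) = 120.29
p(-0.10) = -8.15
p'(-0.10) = 1.03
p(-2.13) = 0.76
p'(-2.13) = -5.69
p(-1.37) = -3.93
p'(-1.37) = -6.07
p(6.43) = 477.43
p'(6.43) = 190.33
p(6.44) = 479.34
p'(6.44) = 190.82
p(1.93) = 21.67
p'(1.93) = 32.47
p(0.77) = -3.04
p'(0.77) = 11.48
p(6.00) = 400.00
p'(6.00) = 170.00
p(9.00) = 1144.00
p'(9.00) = 335.00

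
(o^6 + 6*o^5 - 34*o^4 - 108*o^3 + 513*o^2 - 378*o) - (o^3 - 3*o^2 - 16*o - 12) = o^6 + 6*o^5 - 34*o^4 - 109*o^3 + 516*o^2 - 362*o + 12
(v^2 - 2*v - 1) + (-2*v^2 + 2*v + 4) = 3 - v^2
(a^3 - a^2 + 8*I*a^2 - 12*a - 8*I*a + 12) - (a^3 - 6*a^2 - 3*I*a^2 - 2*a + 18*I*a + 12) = 5*a^2 + 11*I*a^2 - 10*a - 26*I*a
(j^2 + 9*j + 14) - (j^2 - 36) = 9*j + 50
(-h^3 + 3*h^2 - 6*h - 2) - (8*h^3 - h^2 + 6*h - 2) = -9*h^3 + 4*h^2 - 12*h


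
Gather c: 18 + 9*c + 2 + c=10*c + 20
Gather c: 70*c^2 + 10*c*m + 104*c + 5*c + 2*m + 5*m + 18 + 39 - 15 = 70*c^2 + c*(10*m + 109) + 7*m + 42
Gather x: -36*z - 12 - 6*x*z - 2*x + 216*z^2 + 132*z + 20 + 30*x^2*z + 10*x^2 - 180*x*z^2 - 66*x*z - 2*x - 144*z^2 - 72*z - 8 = x^2*(30*z + 10) + x*(-180*z^2 - 72*z - 4) + 72*z^2 + 24*z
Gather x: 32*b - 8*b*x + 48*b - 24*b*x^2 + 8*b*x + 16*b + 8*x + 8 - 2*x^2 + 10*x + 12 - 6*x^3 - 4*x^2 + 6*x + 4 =96*b - 6*x^3 + x^2*(-24*b - 6) + 24*x + 24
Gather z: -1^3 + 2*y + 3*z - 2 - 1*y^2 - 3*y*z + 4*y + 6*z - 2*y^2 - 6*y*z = -3*y^2 + 6*y + z*(9 - 9*y) - 3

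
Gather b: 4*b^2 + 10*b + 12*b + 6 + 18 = 4*b^2 + 22*b + 24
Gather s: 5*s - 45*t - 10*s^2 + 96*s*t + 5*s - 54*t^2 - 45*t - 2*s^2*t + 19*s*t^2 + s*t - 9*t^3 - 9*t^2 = s^2*(-2*t - 10) + s*(19*t^2 + 97*t + 10) - 9*t^3 - 63*t^2 - 90*t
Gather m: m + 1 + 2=m + 3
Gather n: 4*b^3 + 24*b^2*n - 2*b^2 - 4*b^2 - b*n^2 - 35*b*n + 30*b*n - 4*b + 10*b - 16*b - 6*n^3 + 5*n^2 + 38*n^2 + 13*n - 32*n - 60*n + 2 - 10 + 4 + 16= 4*b^3 - 6*b^2 - 10*b - 6*n^3 + n^2*(43 - b) + n*(24*b^2 - 5*b - 79) + 12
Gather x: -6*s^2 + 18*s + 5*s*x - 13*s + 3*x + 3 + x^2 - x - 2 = -6*s^2 + 5*s + x^2 + x*(5*s + 2) + 1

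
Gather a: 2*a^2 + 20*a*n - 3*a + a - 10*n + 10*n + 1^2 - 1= 2*a^2 + a*(20*n - 2)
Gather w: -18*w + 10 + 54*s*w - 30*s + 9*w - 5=-30*s + w*(54*s - 9) + 5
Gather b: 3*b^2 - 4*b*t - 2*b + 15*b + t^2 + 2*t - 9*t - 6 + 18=3*b^2 + b*(13 - 4*t) + t^2 - 7*t + 12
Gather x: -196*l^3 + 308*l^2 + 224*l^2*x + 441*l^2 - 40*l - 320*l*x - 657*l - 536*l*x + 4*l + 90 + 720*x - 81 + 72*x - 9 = -196*l^3 + 749*l^2 - 693*l + x*(224*l^2 - 856*l + 792)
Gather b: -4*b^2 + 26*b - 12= -4*b^2 + 26*b - 12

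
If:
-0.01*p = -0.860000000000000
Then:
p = 86.00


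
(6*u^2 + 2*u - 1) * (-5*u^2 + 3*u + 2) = -30*u^4 + 8*u^3 + 23*u^2 + u - 2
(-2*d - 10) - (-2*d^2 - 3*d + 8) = 2*d^2 + d - 18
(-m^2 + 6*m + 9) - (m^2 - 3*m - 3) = -2*m^2 + 9*m + 12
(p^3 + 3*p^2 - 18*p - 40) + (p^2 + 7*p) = p^3 + 4*p^2 - 11*p - 40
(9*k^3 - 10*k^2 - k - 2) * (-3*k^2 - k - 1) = -27*k^5 + 21*k^4 + 4*k^3 + 17*k^2 + 3*k + 2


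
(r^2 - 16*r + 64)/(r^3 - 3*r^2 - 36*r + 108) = (r^2 - 16*r + 64)/(r^3 - 3*r^2 - 36*r + 108)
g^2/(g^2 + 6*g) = g/(g + 6)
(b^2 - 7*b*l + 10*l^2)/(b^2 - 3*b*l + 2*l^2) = (b - 5*l)/(b - l)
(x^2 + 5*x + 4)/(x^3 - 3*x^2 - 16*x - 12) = (x + 4)/(x^2 - 4*x - 12)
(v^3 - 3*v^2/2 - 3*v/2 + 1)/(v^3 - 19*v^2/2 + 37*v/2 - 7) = (v + 1)/(v - 7)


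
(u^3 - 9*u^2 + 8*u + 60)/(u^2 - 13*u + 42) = (u^2 - 3*u - 10)/(u - 7)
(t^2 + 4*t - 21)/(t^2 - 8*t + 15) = (t + 7)/(t - 5)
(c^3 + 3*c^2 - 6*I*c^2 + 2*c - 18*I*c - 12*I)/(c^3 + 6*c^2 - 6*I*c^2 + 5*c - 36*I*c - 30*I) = (c + 2)/(c + 5)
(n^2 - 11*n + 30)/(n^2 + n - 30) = (n - 6)/(n + 6)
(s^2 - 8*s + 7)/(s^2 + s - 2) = (s - 7)/(s + 2)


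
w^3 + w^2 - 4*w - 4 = (w - 2)*(w + 1)*(w + 2)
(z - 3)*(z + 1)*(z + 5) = z^3 + 3*z^2 - 13*z - 15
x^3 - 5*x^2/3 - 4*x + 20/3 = (x - 2)*(x - 5/3)*(x + 2)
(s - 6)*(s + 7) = s^2 + s - 42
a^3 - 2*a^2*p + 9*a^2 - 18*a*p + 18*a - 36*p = (a + 3)*(a + 6)*(a - 2*p)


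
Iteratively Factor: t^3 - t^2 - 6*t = (t - 3)*(t^2 + 2*t) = (t - 3)*(t + 2)*(t)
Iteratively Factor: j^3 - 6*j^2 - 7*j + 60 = (j + 3)*(j^2 - 9*j + 20) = (j - 5)*(j + 3)*(j - 4)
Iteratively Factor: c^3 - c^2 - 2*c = (c - 2)*(c^2 + c) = (c - 2)*(c + 1)*(c)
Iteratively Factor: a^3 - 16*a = (a + 4)*(a^2 - 4*a) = a*(a + 4)*(a - 4)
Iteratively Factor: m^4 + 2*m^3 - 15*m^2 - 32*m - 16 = (m + 4)*(m^3 - 2*m^2 - 7*m - 4) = (m - 4)*(m + 4)*(m^2 + 2*m + 1) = (m - 4)*(m + 1)*(m + 4)*(m + 1)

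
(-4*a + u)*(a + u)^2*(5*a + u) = -20*a^4 - 39*a^3*u - 17*a^2*u^2 + 3*a*u^3 + u^4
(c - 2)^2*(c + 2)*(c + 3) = c^4 + c^3 - 10*c^2 - 4*c + 24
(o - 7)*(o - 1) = o^2 - 8*o + 7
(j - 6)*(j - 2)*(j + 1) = j^3 - 7*j^2 + 4*j + 12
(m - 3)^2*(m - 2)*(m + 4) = m^4 - 4*m^3 - 11*m^2 + 66*m - 72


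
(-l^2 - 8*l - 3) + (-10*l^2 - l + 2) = -11*l^2 - 9*l - 1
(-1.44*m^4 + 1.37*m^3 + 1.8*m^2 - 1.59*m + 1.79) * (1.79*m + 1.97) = -2.5776*m^5 - 0.3845*m^4 + 5.9209*m^3 + 0.6999*m^2 + 0.0717999999999996*m + 3.5263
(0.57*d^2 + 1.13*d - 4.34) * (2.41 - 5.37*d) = -3.0609*d^3 - 4.6944*d^2 + 26.0291*d - 10.4594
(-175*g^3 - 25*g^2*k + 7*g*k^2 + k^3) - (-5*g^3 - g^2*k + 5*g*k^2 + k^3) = -170*g^3 - 24*g^2*k + 2*g*k^2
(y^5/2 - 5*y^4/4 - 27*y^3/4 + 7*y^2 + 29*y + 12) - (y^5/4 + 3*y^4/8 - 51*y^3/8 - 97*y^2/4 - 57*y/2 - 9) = y^5/4 - 13*y^4/8 - 3*y^3/8 + 125*y^2/4 + 115*y/2 + 21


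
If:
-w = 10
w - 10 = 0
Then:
No Solution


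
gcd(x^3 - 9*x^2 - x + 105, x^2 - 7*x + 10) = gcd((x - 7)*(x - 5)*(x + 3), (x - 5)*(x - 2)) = x - 5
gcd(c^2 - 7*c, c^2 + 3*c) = c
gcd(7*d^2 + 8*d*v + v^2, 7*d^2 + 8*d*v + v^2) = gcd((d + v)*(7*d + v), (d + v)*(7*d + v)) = 7*d^2 + 8*d*v + v^2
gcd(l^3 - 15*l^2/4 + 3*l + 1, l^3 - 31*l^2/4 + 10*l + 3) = l^2 - 7*l/4 - 1/2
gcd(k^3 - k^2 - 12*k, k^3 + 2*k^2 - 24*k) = k^2 - 4*k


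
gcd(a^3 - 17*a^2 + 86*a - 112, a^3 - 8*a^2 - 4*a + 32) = a^2 - 10*a + 16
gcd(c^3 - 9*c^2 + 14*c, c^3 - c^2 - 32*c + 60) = c - 2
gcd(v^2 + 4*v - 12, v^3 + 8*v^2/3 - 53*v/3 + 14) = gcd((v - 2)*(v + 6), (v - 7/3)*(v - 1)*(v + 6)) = v + 6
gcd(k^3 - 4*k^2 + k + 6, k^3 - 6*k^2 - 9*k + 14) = 1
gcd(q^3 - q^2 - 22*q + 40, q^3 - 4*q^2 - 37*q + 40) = q + 5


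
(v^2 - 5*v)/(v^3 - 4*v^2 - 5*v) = 1/(v + 1)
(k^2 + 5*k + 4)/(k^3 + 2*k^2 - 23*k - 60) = (k + 1)/(k^2 - 2*k - 15)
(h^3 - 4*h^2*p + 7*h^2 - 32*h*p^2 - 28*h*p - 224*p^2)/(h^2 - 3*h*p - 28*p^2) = (-h^2 + 8*h*p - 7*h + 56*p)/(-h + 7*p)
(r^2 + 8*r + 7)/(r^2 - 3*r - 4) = (r + 7)/(r - 4)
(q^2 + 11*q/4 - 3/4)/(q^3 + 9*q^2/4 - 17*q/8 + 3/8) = 2/(2*q - 1)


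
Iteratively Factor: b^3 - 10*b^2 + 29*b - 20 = (b - 1)*(b^2 - 9*b + 20) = (b - 4)*(b - 1)*(b - 5)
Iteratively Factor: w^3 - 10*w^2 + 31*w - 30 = (w - 5)*(w^2 - 5*w + 6) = (w - 5)*(w - 3)*(w - 2)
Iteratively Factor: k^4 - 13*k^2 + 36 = (k - 3)*(k^3 + 3*k^2 - 4*k - 12) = (k - 3)*(k + 2)*(k^2 + k - 6) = (k - 3)*(k - 2)*(k + 2)*(k + 3)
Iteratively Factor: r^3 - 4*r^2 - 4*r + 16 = (r + 2)*(r^2 - 6*r + 8) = (r - 2)*(r + 2)*(r - 4)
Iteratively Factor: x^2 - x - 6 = (x - 3)*(x + 2)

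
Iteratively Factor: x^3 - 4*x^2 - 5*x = (x + 1)*(x^2 - 5*x) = x*(x + 1)*(x - 5)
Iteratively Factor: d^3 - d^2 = (d)*(d^2 - d) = d*(d - 1)*(d)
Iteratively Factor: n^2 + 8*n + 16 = (n + 4)*(n + 4)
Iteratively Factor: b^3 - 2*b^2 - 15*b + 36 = (b - 3)*(b^2 + b - 12) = (b - 3)*(b + 4)*(b - 3)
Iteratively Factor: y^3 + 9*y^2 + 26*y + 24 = (y + 4)*(y^2 + 5*y + 6) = (y + 2)*(y + 4)*(y + 3)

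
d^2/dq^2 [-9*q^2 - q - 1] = -18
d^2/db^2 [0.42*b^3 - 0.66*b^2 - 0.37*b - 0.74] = 2.52*b - 1.32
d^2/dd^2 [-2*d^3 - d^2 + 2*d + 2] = -12*d - 2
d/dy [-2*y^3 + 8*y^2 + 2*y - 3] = -6*y^2 + 16*y + 2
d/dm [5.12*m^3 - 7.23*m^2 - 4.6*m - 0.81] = 15.36*m^2 - 14.46*m - 4.6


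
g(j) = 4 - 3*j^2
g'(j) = -6*j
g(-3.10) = -24.83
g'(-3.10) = 18.60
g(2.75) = -18.69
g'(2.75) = -16.50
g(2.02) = -8.24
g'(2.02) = -12.12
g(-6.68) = -129.87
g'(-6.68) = 40.08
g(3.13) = -25.39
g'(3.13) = -18.78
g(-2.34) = -12.43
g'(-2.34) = 14.04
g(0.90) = 1.57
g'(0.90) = -5.40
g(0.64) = 2.77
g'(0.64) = -3.84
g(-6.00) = -104.00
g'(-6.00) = 36.00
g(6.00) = -104.00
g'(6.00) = -36.00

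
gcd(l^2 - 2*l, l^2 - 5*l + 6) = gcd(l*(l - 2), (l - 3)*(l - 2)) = l - 2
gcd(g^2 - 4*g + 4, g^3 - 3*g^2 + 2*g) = g - 2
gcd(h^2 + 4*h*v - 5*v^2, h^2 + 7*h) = 1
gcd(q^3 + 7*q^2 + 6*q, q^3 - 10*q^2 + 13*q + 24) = q + 1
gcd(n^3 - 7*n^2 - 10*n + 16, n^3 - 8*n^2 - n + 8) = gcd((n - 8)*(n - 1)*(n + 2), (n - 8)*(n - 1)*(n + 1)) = n^2 - 9*n + 8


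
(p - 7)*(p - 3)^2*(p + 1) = p^4 - 12*p^3 + 38*p^2 - 12*p - 63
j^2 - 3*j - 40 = (j - 8)*(j + 5)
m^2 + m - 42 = (m - 6)*(m + 7)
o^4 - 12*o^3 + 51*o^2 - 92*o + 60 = (o - 5)*(o - 3)*(o - 2)^2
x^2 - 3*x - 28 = (x - 7)*(x + 4)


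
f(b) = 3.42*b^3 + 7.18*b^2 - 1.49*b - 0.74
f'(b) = 10.26*b^2 + 14.36*b - 1.49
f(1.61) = 29.74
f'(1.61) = 48.22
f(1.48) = 23.87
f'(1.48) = 42.24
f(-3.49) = -53.47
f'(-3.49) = 73.36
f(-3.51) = -54.94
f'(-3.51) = 74.51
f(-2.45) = -4.29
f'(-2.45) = 24.91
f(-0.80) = 3.30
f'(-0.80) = -6.41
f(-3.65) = -65.95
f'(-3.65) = 82.78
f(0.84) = 5.10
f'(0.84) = 17.81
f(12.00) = 6925.06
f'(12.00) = 1648.27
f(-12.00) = -4858.70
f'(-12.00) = 1303.63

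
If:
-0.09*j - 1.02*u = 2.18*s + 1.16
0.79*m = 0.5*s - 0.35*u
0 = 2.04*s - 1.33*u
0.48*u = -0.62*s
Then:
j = -12.89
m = 0.00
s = 0.00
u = 0.00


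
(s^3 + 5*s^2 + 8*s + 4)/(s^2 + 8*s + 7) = (s^2 + 4*s + 4)/(s + 7)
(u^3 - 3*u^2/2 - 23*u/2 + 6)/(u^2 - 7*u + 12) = (2*u^2 + 5*u - 3)/(2*(u - 3))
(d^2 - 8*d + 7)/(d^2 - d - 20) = (-d^2 + 8*d - 7)/(-d^2 + d + 20)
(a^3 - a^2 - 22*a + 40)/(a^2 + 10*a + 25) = (a^2 - 6*a + 8)/(a + 5)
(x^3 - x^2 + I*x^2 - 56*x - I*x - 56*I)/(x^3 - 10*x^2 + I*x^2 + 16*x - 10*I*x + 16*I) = (x + 7)/(x - 2)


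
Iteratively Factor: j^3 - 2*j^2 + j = (j)*(j^2 - 2*j + 1) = j*(j - 1)*(j - 1)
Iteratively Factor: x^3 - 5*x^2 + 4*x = (x - 1)*(x^2 - 4*x) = x*(x - 1)*(x - 4)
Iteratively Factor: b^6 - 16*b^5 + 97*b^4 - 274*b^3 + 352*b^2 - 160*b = (b)*(b^5 - 16*b^4 + 97*b^3 - 274*b^2 + 352*b - 160) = b*(b - 1)*(b^4 - 15*b^3 + 82*b^2 - 192*b + 160) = b*(b - 4)*(b - 1)*(b^3 - 11*b^2 + 38*b - 40) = b*(b - 4)^2*(b - 1)*(b^2 - 7*b + 10) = b*(b - 4)^2*(b - 2)*(b - 1)*(b - 5)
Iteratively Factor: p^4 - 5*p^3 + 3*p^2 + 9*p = (p - 3)*(p^3 - 2*p^2 - 3*p) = (p - 3)^2*(p^2 + p) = (p - 3)^2*(p + 1)*(p)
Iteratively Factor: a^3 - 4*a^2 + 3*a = (a)*(a^2 - 4*a + 3) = a*(a - 1)*(a - 3)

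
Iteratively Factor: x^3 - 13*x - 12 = (x + 1)*(x^2 - x - 12) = (x + 1)*(x + 3)*(x - 4)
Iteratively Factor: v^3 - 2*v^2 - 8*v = (v + 2)*(v^2 - 4*v) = (v - 4)*(v + 2)*(v)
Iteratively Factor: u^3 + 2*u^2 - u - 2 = (u - 1)*(u^2 + 3*u + 2) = (u - 1)*(u + 1)*(u + 2)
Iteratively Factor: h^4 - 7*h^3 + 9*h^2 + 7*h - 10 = (h - 1)*(h^3 - 6*h^2 + 3*h + 10) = (h - 1)*(h + 1)*(h^2 - 7*h + 10) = (h - 2)*(h - 1)*(h + 1)*(h - 5)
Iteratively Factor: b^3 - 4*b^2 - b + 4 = (b - 4)*(b^2 - 1) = (b - 4)*(b - 1)*(b + 1)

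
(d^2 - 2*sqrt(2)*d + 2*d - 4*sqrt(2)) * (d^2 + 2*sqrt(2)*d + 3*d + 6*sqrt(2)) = d^4 + 5*d^3 - 2*d^2 - 40*d - 48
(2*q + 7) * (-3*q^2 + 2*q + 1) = -6*q^3 - 17*q^2 + 16*q + 7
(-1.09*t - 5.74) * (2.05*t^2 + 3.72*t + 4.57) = -2.2345*t^3 - 15.8218*t^2 - 26.3341*t - 26.2318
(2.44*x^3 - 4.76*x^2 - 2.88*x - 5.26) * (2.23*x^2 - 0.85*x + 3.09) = 5.4412*x^5 - 12.6888*x^4 + 5.1632*x^3 - 23.9902*x^2 - 4.4282*x - 16.2534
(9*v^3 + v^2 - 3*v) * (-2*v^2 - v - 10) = -18*v^5 - 11*v^4 - 85*v^3 - 7*v^2 + 30*v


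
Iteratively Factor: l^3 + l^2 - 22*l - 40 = (l + 2)*(l^2 - l - 20) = (l - 5)*(l + 2)*(l + 4)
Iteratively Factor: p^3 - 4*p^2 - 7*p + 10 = (p - 5)*(p^2 + p - 2) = (p - 5)*(p - 1)*(p + 2)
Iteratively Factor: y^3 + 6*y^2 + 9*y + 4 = (y + 4)*(y^2 + 2*y + 1) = (y + 1)*(y + 4)*(y + 1)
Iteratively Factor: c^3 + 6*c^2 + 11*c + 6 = (c + 1)*(c^2 + 5*c + 6) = (c + 1)*(c + 3)*(c + 2)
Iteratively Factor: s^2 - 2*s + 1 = (s - 1)*(s - 1)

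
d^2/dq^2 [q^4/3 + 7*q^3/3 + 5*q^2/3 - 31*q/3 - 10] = 4*q^2 + 14*q + 10/3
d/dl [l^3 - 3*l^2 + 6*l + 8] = 3*l^2 - 6*l + 6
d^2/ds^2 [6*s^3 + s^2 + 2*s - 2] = 36*s + 2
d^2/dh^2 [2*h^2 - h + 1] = 4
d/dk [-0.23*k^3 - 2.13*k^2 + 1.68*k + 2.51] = -0.69*k^2 - 4.26*k + 1.68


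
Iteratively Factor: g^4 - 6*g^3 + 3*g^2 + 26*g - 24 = (g + 2)*(g^3 - 8*g^2 + 19*g - 12) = (g - 1)*(g + 2)*(g^2 - 7*g + 12) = (g - 4)*(g - 1)*(g + 2)*(g - 3)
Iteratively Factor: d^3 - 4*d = (d)*(d^2 - 4) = d*(d + 2)*(d - 2)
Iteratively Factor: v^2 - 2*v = (v)*(v - 2)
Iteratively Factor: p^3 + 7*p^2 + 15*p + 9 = (p + 3)*(p^2 + 4*p + 3) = (p + 3)^2*(p + 1)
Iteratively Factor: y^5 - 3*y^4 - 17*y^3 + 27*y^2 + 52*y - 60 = (y - 2)*(y^4 - y^3 - 19*y^2 - 11*y + 30) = (y - 5)*(y - 2)*(y^3 + 4*y^2 + y - 6) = (y - 5)*(y - 2)*(y + 3)*(y^2 + y - 2) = (y - 5)*(y - 2)*(y - 1)*(y + 3)*(y + 2)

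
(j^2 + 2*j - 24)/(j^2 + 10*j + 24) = (j - 4)/(j + 4)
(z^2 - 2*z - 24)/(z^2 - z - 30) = (z + 4)/(z + 5)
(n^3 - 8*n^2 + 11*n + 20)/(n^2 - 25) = (n^2 - 3*n - 4)/(n + 5)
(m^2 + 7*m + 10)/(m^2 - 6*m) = (m^2 + 7*m + 10)/(m*(m - 6))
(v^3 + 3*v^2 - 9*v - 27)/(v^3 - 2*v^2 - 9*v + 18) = (v + 3)/(v - 2)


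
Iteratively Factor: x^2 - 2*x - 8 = (x + 2)*(x - 4)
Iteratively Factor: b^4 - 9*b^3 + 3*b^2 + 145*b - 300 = (b - 3)*(b^3 - 6*b^2 - 15*b + 100) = (b - 5)*(b - 3)*(b^2 - b - 20) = (b - 5)*(b - 3)*(b + 4)*(b - 5)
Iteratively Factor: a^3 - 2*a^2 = (a)*(a^2 - 2*a) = a*(a - 2)*(a)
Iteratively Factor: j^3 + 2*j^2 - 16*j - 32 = (j + 2)*(j^2 - 16) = (j + 2)*(j + 4)*(j - 4)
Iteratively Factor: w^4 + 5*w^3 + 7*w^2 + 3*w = (w)*(w^3 + 5*w^2 + 7*w + 3) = w*(w + 1)*(w^2 + 4*w + 3) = w*(w + 1)*(w + 3)*(w + 1)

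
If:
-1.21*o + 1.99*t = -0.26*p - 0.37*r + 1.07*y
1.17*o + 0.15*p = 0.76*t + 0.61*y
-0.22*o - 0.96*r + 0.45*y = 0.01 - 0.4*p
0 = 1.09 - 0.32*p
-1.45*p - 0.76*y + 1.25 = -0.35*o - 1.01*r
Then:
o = -30.48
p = 3.41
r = -1.22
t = -29.78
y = -20.51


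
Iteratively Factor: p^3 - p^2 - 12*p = (p + 3)*(p^2 - 4*p) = (p - 4)*(p + 3)*(p)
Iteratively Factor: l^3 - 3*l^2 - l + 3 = (l + 1)*(l^2 - 4*l + 3) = (l - 3)*(l + 1)*(l - 1)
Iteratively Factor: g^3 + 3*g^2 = (g)*(g^2 + 3*g) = g^2*(g + 3)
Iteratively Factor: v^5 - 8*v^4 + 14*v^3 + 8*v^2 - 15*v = (v - 3)*(v^4 - 5*v^3 - v^2 + 5*v) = (v - 5)*(v - 3)*(v^3 - v) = v*(v - 5)*(v - 3)*(v^2 - 1) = v*(v - 5)*(v - 3)*(v + 1)*(v - 1)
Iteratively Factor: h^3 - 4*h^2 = (h - 4)*(h^2) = h*(h - 4)*(h)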